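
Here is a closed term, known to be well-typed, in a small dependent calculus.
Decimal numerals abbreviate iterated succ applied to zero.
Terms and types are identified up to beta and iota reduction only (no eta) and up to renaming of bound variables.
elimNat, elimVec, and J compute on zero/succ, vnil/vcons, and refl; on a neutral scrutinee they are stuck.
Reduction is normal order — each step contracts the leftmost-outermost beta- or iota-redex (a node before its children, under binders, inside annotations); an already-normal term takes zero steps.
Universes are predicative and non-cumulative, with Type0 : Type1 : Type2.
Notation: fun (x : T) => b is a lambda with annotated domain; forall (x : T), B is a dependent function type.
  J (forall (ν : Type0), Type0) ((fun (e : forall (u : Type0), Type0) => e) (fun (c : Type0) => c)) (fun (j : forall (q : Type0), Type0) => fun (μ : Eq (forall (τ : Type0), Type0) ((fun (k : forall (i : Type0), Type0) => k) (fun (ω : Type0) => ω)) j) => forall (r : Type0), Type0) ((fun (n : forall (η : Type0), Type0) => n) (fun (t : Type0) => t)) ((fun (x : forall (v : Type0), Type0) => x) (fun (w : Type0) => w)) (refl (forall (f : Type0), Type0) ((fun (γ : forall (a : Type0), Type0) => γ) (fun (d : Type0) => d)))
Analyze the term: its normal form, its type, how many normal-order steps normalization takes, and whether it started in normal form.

reduced normal form:
  fun (ν : Type0) => ν
inferred type:
  forall (ν : Type0), Type0
steps to reach normal form (normal order): 2
already normal: no
first redex: a J iota-redex


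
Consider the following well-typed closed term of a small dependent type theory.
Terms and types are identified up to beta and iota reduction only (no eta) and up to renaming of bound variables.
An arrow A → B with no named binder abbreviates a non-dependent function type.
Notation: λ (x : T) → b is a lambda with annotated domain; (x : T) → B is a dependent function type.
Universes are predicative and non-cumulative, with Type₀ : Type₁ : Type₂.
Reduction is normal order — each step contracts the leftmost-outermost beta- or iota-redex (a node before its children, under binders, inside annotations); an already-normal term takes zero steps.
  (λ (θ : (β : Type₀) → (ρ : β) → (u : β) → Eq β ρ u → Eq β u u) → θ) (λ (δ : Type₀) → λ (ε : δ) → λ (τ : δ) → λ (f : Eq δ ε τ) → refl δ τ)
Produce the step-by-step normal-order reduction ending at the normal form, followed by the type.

normal-order reduction:
  (λ (θ : (β : Type₀) → (ρ : β) → (u : β) → Eq β ρ u → Eq β u u) → θ) (λ (δ : Type₀) → λ (ε : δ) → λ (τ : δ) → λ (f : Eq δ ε τ) → refl δ τ)
  ~> λ (θ : Type₀) → λ (β : θ) → λ (ρ : θ) → λ (u : Eq θ β ρ) → refl θ ρ
type:
  (θ : Type₀) → (β : θ) → (ρ : θ) → Eq θ β ρ → Eq θ ρ ρ


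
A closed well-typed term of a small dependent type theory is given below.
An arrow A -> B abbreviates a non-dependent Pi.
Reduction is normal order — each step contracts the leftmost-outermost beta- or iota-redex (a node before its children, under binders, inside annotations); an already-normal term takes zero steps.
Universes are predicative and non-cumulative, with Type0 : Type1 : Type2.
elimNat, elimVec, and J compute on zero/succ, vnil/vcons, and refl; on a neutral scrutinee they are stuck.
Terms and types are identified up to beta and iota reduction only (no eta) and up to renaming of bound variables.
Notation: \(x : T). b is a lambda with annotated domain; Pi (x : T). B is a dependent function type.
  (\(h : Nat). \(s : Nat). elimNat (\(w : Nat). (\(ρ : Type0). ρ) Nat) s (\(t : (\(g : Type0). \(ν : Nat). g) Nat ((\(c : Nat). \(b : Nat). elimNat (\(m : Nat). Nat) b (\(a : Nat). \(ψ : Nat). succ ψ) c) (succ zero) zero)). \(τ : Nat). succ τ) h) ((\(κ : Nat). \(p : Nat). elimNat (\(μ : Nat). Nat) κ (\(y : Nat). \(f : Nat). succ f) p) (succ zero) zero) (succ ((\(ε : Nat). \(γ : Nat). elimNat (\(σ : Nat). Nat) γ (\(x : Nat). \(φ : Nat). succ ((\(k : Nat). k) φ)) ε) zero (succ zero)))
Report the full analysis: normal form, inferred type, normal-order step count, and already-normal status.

normal form:
  succ (succ (succ zero))
type:
  Nat
normal-order step count: 15
already normal: no
first redex: a beta-redex


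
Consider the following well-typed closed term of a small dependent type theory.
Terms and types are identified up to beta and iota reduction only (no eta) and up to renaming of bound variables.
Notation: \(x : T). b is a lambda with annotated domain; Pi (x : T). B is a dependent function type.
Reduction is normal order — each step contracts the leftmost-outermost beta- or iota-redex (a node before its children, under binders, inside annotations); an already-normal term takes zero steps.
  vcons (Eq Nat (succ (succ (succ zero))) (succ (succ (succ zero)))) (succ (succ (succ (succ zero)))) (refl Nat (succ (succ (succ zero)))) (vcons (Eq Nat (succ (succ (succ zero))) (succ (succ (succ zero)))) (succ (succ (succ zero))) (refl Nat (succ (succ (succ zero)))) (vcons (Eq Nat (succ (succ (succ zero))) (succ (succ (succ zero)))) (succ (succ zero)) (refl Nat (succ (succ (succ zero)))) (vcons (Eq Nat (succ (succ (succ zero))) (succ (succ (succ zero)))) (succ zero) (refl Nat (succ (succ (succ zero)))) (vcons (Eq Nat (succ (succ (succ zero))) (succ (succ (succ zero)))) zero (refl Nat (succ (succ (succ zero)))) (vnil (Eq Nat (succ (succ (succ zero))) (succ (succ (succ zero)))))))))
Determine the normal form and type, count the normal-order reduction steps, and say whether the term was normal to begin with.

reduced normal form:
  vcons (Eq Nat (succ (succ (succ zero))) (succ (succ (succ zero)))) (succ (succ (succ (succ zero)))) (refl Nat (succ (succ (succ zero)))) (vcons (Eq Nat (succ (succ (succ zero))) (succ (succ (succ zero)))) (succ (succ (succ zero))) (refl Nat (succ (succ (succ zero)))) (vcons (Eq Nat (succ (succ (succ zero))) (succ (succ (succ zero)))) (succ (succ zero)) (refl Nat (succ (succ (succ zero)))) (vcons (Eq Nat (succ (succ (succ zero))) (succ (succ (succ zero)))) (succ zero) (refl Nat (succ (succ (succ zero)))) (vcons (Eq Nat (succ (succ (succ zero))) (succ (succ (succ zero)))) zero (refl Nat (succ (succ (succ zero)))) (vnil (Eq Nat (succ (succ (succ zero))) (succ (succ (succ zero)))))))))
type:
  Vec (Eq Nat (succ (succ (succ zero))) (succ (succ (succ zero)))) (succ (succ (succ (succ (succ zero)))))
reduction steps (normal order): 0
already normal: yes


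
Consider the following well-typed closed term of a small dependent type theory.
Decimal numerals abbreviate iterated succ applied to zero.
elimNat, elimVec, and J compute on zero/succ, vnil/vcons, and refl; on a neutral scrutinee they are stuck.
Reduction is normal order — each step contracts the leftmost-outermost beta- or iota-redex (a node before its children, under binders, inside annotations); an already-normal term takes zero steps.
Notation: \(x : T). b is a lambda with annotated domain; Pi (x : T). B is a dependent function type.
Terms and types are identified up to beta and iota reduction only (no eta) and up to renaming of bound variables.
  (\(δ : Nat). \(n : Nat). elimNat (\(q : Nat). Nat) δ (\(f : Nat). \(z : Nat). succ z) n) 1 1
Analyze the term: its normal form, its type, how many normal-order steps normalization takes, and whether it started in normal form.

normal form:
  2
type:
  Nat
normal-order step count: 6
term was already normal: no
first redex: a beta-redex


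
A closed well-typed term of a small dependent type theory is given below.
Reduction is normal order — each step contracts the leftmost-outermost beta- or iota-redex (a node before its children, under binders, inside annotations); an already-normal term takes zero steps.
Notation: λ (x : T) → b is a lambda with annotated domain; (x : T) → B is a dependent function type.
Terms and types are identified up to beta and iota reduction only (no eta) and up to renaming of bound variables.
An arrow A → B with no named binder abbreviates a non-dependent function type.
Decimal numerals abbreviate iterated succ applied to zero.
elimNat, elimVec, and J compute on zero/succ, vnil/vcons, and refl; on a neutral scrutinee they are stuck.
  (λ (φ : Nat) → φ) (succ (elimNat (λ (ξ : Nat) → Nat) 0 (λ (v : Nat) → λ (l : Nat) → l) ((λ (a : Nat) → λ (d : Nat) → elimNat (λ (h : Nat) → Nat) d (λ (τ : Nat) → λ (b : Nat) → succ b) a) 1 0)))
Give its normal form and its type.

resulting normal form:
  1
type:
  Nat


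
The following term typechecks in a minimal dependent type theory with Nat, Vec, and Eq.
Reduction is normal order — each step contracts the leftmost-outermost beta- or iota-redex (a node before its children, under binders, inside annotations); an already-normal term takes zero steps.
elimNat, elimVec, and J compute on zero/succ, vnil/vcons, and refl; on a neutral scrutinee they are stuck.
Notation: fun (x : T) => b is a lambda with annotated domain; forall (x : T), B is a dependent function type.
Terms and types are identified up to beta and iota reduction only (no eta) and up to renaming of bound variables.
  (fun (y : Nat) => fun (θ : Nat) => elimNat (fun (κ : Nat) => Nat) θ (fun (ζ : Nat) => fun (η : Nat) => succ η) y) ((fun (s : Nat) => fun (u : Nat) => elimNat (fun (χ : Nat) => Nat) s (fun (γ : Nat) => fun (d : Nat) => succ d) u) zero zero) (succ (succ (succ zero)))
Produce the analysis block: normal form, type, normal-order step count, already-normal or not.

reduced normal form:
  succ (succ (succ zero))
type:
  Nat
normal-order step count: 6
term was already normal: no
first contracted redex: a beta-redex


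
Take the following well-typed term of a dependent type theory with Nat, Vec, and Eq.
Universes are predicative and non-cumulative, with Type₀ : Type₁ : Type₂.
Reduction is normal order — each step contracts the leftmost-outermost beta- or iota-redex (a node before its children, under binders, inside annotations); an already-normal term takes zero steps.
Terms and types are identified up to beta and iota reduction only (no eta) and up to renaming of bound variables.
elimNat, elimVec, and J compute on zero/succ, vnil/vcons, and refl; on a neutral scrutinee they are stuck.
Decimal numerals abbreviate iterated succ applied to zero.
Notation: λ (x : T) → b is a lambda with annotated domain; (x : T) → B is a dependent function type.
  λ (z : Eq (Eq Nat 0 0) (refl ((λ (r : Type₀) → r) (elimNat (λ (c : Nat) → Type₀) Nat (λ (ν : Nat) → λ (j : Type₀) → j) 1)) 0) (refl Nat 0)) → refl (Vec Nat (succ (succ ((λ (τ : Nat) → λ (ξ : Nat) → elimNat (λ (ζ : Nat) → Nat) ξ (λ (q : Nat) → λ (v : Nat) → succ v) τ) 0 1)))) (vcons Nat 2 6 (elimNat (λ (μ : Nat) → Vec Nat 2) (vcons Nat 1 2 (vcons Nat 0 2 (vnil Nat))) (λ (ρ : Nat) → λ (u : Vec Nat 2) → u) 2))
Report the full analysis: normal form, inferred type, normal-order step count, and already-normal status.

resulting normal form:
  λ (z : Eq (Eq Nat 0 0) (refl Nat 0) (refl Nat 0)) → refl (Vec Nat 3) (vcons Nat 2 6 (vcons Nat 1 2 (vcons Nat 0 2 (vnil Nat))))
inferred type:
  (z : Eq (Eq Nat 0 0) (refl Nat 0) (refl Nat 0)) → Eq (Vec Nat 3) (vcons Nat 2 6 (vcons Nat 1 2 (vcons Nat 0 2 (vnil Nat)))) (vcons Nat 2 6 (vcons Nat 1 2 (vcons Nat 0 2 (vnil Nat))))
steps to reach normal form (normal order): 15
already normal: no
first contracted redex: a beta-redex


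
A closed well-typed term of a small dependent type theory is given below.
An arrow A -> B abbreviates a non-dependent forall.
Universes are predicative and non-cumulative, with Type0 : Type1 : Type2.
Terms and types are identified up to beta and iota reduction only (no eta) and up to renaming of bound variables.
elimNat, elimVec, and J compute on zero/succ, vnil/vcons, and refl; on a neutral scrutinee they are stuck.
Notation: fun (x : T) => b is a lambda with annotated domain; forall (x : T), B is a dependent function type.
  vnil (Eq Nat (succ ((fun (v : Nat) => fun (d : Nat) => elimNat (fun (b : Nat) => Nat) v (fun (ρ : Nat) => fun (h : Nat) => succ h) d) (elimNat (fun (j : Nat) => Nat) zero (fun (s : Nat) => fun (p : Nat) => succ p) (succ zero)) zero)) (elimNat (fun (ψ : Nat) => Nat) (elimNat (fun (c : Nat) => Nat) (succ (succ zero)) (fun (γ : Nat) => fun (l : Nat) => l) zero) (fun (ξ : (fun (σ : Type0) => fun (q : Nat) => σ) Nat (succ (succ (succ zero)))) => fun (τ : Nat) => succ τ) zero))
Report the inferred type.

inferred type:
  Vec (Eq Nat (succ (succ zero)) (succ (succ zero))) zero


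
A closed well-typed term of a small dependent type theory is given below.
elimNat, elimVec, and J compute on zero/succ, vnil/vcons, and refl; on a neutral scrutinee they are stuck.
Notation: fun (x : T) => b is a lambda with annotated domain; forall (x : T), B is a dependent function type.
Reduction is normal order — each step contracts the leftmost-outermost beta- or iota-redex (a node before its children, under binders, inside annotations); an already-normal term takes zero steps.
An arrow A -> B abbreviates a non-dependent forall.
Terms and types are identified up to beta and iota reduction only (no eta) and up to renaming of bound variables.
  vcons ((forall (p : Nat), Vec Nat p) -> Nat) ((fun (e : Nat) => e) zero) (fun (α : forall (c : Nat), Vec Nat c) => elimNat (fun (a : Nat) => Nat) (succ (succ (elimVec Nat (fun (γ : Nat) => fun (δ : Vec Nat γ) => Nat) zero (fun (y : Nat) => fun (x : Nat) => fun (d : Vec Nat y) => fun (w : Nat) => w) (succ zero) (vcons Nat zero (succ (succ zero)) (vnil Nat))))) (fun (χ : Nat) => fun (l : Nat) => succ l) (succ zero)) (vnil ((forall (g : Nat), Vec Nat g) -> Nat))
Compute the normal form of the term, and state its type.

resulting normal form:
  vcons ((forall (p : Nat), Vec Nat p) -> Nat) zero (fun (e : forall (α : Nat), Vec Nat α) => succ (succ (succ zero))) (vnil ((forall (c : Nat), Vec Nat c) -> Nat))
type:
  Vec ((forall (p : Nat), Vec Nat p) -> Nat) (succ zero)
observation: reduction starts at a beta-redex, and 11 normal-order steps reach the normal form.


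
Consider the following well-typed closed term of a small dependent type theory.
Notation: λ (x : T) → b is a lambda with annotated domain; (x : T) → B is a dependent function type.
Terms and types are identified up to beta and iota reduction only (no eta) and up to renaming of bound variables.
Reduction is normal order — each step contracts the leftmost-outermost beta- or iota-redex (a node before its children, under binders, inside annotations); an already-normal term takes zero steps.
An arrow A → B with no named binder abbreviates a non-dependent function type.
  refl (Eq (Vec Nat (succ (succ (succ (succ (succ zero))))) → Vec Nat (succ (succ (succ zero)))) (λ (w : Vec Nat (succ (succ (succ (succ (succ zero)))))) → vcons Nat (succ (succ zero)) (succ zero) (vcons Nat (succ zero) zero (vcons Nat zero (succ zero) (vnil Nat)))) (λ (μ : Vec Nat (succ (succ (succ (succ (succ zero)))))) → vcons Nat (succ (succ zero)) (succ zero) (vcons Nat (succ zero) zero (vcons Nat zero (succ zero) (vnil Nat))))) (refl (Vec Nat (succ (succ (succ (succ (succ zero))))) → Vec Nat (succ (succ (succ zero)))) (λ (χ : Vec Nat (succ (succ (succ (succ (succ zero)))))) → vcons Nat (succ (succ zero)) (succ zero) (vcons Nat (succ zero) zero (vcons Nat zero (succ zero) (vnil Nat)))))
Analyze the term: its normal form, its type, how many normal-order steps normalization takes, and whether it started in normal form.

reduced normal form:
  refl (Eq (Vec Nat (succ (succ (succ (succ (succ zero))))) → Vec Nat (succ (succ (succ zero)))) (λ (w : Vec Nat (succ (succ (succ (succ (succ zero)))))) → vcons Nat (succ (succ zero)) (succ zero) (vcons Nat (succ zero) zero (vcons Nat zero (succ zero) (vnil Nat)))) (λ (μ : Vec Nat (succ (succ (succ (succ (succ zero)))))) → vcons Nat (succ (succ zero)) (succ zero) (vcons Nat (succ zero) zero (vcons Nat zero (succ zero) (vnil Nat))))) (refl (Vec Nat (succ (succ (succ (succ (succ zero))))) → Vec Nat (succ (succ (succ zero)))) (λ (χ : Vec Nat (succ (succ (succ (succ (succ zero)))))) → vcons Nat (succ (succ zero)) (succ zero) (vcons Nat (succ zero) zero (vcons Nat zero (succ zero) (vnil Nat)))))
type:
  Eq (Eq (Vec Nat (succ (succ (succ (succ (succ zero))))) → Vec Nat (succ (succ (succ zero)))) (λ (w : Vec Nat (succ (succ (succ (succ (succ zero)))))) → vcons Nat (succ (succ zero)) (succ zero) (vcons Nat (succ zero) zero (vcons Nat zero (succ zero) (vnil Nat)))) (λ (μ : Vec Nat (succ (succ (succ (succ (succ zero)))))) → vcons Nat (succ (succ zero)) (succ zero) (vcons Nat (succ zero) zero (vcons Nat zero (succ zero) (vnil Nat))))) (refl (Vec Nat (succ (succ (succ (succ (succ zero))))) → Vec Nat (succ (succ (succ zero)))) (λ (χ : Vec Nat (succ (succ (succ (succ (succ zero)))))) → vcons Nat (succ (succ zero)) (succ zero) (vcons Nat (succ zero) zero (vcons Nat zero (succ zero) (vnil Nat))))) (refl (Vec Nat (succ (succ (succ (succ (succ zero))))) → Vec Nat (succ (succ (succ zero)))) (λ (φ : Vec Nat (succ (succ (succ (succ (succ zero)))))) → vcons Nat (succ (succ zero)) (succ zero) (vcons Nat (succ zero) zero (vcons Nat zero (succ zero) (vnil Nat)))))
reduction steps (normal order): 0
started in normal form: yes


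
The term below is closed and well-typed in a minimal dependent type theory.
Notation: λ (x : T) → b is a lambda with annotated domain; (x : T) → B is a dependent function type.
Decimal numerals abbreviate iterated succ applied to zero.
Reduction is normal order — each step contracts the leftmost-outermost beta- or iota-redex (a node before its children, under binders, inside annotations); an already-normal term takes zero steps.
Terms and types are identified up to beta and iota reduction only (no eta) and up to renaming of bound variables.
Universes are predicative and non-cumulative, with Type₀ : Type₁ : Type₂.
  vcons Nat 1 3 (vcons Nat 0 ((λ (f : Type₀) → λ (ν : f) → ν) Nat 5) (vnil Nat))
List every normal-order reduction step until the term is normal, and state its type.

normal-order reduction:
  vcons Nat 1 3 (vcons Nat 0 ((λ (f : Type₀) → λ (ν : f) → ν) Nat 5) (vnil Nat))
  ~> vcons Nat 1 3 (vcons Nat 0 ((λ (f : Nat) → f) 5) (vnil Nat))
  ~> vcons Nat 1 3 (vcons Nat 0 5 (vnil Nat))
inferred type:
  Vec Nat 2


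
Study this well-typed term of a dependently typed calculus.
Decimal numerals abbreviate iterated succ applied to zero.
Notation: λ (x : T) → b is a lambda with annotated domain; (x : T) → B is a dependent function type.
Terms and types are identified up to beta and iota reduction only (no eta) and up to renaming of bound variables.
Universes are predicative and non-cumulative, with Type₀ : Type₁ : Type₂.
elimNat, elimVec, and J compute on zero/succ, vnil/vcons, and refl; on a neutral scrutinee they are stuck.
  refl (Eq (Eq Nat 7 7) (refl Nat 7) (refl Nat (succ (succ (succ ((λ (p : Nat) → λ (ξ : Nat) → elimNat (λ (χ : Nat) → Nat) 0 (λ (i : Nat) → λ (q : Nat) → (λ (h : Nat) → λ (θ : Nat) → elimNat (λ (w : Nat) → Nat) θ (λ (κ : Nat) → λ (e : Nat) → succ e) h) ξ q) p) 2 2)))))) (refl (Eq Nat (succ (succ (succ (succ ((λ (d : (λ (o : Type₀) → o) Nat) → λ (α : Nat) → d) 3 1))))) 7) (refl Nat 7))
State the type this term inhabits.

the term's type:
  Eq (Eq (Eq Nat 7 7) (refl Nat 7) (refl Nat 7)) (refl (Eq Nat 7 7) (refl Nat 7)) (refl (Eq Nat 7 7) (refl Nat 7))


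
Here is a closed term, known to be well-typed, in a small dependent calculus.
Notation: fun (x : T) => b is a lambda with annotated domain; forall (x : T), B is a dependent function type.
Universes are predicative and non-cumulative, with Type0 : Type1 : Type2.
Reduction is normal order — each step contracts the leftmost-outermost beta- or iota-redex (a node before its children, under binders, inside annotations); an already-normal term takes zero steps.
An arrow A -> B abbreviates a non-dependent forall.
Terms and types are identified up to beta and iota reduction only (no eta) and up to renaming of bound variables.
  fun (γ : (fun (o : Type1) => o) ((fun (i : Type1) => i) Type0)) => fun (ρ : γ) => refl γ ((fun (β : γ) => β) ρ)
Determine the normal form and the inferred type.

resulting normal form:
  fun (γ : Type0) => fun (o : γ) => refl γ o
type:
  forall (γ : Type0), forall (o : γ), Eq γ o o
observation: normalization takes exactly 3 steps under the normal-order strategy.


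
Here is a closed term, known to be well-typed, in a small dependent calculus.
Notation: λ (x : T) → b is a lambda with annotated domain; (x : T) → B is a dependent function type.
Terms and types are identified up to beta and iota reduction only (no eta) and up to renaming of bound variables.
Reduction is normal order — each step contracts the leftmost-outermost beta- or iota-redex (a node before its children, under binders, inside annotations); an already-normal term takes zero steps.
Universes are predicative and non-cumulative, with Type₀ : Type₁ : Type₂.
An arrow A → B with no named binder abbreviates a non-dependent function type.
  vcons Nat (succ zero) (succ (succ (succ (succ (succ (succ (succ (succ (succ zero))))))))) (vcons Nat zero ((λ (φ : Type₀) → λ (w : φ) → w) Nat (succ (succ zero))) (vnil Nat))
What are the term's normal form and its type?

reduced normal form:
  vcons Nat (succ zero) (succ (succ (succ (succ (succ (succ (succ (succ (succ zero))))))))) (vcons Nat zero (succ (succ zero)) (vnil Nat))
inferred type:
  Vec Nat (succ (succ zero))
observation: contracting a beta-redex first, the term normalizes in 2 steps.


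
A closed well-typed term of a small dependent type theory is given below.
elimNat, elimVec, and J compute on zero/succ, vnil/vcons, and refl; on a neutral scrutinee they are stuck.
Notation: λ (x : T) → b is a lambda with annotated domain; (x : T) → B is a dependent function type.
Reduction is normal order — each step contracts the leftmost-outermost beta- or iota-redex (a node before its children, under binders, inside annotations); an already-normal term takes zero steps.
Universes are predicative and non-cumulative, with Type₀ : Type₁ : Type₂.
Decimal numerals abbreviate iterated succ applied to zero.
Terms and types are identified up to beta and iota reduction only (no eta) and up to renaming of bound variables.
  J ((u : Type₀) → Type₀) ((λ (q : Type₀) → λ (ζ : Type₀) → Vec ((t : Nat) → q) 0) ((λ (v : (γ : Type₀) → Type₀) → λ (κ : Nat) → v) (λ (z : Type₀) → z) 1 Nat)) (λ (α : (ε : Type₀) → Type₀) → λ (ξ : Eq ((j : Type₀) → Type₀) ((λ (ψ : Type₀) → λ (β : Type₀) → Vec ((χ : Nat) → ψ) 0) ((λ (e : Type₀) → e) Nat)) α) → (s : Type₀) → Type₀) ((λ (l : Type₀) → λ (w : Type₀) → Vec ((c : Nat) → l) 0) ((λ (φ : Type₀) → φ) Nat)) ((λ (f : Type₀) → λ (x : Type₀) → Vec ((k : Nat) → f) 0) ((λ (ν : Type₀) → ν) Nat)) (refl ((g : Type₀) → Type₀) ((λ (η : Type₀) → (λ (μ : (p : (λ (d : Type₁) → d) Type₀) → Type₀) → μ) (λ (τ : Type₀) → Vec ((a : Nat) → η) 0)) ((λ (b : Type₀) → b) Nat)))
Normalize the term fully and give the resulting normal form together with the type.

resulting normal form:
  λ (u : Type₀) → Vec ((q : Nat) → Nat) 0
type:
  (u : Type₀) → Type₀
observation: the first redex contracted is a J iota-redex; the normal form is reached in 3 normal-order steps.


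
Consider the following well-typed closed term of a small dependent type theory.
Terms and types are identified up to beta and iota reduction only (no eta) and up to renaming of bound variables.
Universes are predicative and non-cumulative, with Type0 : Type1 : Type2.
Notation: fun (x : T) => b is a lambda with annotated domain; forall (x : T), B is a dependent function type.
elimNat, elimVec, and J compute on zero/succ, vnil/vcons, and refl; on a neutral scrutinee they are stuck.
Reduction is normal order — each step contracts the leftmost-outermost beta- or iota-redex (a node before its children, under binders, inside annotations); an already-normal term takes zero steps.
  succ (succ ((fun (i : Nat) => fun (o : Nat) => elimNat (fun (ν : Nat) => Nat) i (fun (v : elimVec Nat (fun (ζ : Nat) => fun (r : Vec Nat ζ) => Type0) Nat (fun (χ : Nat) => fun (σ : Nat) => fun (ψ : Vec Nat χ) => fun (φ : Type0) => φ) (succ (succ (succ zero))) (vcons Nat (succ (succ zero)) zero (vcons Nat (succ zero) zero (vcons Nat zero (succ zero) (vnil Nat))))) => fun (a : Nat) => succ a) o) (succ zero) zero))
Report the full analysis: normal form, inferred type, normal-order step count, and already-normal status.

resulting normal form:
  succ (succ (succ zero))
type:
  Nat
reduction steps (normal order): 3
already normal: no
first contracted redex: a beta-redex


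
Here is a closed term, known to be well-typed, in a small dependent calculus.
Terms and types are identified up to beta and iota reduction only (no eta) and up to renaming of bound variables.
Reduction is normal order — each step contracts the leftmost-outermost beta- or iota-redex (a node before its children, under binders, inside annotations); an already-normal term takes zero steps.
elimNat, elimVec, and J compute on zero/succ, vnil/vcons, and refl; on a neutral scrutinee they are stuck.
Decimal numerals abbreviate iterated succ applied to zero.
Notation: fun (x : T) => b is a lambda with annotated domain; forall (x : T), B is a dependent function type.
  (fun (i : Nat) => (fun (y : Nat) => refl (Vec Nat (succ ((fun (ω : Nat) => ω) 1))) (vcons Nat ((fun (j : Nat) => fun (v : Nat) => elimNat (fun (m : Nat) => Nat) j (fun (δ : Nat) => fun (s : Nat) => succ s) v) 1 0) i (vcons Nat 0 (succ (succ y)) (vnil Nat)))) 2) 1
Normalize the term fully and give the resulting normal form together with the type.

normal form:
  refl (Vec Nat 2) (vcons Nat 1 1 (vcons Nat 0 4 (vnil Nat)))
type:
  Eq (Vec Nat 2) (vcons Nat 1 1 (vcons Nat 0 4 (vnil Nat))) (vcons Nat 1 1 (vcons Nat 0 4 (vnil Nat)))
observation: normalization takes exactly 6 steps under the normal-order strategy.


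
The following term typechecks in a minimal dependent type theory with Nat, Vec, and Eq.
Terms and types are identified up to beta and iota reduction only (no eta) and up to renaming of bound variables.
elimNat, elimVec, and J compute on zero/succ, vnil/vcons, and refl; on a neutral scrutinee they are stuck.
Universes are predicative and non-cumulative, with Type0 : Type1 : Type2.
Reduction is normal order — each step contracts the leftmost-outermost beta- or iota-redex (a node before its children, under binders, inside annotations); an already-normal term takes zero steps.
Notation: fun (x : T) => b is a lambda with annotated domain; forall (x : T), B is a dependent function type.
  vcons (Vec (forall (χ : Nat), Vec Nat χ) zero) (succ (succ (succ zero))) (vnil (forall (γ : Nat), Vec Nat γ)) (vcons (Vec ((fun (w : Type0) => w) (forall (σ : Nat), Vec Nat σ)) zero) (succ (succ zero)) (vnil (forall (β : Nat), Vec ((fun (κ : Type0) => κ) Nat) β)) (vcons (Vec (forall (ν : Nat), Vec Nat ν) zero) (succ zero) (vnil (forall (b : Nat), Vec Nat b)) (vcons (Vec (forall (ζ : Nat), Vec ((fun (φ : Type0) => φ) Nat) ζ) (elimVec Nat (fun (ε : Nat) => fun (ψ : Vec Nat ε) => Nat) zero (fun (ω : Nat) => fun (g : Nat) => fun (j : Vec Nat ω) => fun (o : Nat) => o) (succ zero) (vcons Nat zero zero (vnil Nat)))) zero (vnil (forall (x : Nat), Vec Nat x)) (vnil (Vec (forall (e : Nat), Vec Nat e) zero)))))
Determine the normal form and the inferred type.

resulting normal form:
  vcons (Vec (forall (χ : Nat), Vec Nat χ) zero) (succ (succ (succ zero))) (vnil (forall (γ : Nat), Vec Nat γ)) (vcons (Vec (forall (w : Nat), Vec Nat w) zero) (succ (succ zero)) (vnil (forall (σ : Nat), Vec Nat σ)) (vcons (Vec (forall (β : Nat), Vec Nat β) zero) (succ zero) (vnil (forall (κ : Nat), Vec Nat κ)) (vcons (Vec (forall (ν : Nat), Vec Nat ν) zero) zero (vnil (forall (b : Nat), Vec Nat b)) (vnil (Vec (forall (ζ : Nat), Vec Nat ζ) zero)))))
type:
  Vec (Vec (forall (χ : Nat), Vec Nat χ) zero) (succ (succ (succ (succ zero))))
observation: the term reaches its normal form after 9 normal-order steps.


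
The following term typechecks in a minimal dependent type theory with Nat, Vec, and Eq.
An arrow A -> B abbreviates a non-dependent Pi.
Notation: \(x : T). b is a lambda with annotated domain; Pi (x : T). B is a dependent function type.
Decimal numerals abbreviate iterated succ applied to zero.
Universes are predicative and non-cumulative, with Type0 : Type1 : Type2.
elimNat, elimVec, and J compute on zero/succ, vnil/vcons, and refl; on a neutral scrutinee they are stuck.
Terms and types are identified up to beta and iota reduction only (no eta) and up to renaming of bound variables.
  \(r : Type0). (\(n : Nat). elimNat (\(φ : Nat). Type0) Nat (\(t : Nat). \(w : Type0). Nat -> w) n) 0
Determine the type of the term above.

type:
  Type0 -> Type0


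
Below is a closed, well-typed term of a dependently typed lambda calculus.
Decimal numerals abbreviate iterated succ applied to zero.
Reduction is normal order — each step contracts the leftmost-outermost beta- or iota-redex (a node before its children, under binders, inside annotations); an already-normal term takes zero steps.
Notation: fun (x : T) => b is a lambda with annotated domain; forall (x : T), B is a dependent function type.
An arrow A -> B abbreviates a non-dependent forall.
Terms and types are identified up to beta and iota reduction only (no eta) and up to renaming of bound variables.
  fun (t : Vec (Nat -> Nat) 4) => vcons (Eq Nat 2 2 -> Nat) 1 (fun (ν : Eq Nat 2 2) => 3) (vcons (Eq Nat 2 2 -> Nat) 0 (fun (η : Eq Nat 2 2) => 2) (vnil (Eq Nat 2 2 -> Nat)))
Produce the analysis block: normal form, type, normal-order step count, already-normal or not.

normal form:
  fun (t : Vec (Nat -> Nat) 4) => vcons (Eq Nat 2 2 -> Nat) 1 (fun (ν : Eq Nat 2 2) => 3) (vcons (Eq Nat 2 2 -> Nat) 0 (fun (η : Eq Nat 2 2) => 2) (vnil (Eq Nat 2 2 -> Nat)))
the term's type:
  Vec (Nat -> Nat) 4 -> Vec (Eq Nat 2 2 -> Nat) 2
reduction steps (normal order): 0
already normal: yes


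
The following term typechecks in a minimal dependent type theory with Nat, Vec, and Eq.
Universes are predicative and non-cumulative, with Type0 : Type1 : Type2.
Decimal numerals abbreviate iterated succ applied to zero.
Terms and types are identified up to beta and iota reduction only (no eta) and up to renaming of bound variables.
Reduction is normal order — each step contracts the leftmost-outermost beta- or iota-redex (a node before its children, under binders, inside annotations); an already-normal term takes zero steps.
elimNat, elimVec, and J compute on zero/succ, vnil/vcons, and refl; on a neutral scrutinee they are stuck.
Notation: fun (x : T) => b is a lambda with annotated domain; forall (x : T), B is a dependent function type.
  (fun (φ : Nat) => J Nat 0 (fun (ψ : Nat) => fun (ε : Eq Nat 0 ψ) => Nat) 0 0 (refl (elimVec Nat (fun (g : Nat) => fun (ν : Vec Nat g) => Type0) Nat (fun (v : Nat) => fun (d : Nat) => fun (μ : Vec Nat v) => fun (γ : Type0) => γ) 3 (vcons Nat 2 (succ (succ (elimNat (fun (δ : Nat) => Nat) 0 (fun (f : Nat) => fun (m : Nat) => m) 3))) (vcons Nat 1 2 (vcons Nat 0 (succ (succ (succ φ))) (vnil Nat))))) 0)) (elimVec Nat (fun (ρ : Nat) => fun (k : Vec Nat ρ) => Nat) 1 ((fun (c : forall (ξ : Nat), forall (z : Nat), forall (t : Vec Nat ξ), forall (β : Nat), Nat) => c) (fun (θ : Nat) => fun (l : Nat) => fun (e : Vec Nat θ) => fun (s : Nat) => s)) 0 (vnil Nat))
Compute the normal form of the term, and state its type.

normal form:
  0
type:
  Nat


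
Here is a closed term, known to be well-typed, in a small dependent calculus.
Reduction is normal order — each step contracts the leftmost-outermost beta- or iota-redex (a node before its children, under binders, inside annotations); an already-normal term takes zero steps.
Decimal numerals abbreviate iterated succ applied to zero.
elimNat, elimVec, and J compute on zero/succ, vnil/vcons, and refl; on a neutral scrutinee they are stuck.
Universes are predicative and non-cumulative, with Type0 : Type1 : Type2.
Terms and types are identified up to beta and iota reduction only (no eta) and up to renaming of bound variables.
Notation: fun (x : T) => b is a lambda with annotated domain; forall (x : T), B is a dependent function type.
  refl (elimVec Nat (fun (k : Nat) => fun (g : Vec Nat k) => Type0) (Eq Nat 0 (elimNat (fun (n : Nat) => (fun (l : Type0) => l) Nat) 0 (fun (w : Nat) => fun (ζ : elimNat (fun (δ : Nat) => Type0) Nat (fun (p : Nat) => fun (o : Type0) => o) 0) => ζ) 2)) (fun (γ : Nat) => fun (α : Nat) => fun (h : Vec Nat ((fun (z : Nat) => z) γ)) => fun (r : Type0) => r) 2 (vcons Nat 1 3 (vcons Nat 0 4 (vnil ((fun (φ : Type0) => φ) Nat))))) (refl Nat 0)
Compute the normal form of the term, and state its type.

normal form:
  refl (Eq Nat 0 0) (refl Nat 0)
inferred type:
  Eq (Eq Nat 0 0) (refl Nat 0) (refl Nat 0)
observation: normalization takes exactly 18 steps under the normal-order strategy.


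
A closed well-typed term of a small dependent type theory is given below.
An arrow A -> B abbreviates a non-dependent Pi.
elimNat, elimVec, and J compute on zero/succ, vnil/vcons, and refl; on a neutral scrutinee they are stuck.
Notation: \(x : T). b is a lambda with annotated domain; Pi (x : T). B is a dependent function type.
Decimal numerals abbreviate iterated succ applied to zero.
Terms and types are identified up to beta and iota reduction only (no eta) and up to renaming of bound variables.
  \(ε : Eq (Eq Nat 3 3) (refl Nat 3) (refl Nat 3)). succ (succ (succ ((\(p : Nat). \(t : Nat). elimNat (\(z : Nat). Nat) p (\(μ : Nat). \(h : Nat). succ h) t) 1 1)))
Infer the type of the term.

the term's type:
  Eq (Eq Nat 3 3) (refl Nat 3) (refl Nat 3) -> Nat


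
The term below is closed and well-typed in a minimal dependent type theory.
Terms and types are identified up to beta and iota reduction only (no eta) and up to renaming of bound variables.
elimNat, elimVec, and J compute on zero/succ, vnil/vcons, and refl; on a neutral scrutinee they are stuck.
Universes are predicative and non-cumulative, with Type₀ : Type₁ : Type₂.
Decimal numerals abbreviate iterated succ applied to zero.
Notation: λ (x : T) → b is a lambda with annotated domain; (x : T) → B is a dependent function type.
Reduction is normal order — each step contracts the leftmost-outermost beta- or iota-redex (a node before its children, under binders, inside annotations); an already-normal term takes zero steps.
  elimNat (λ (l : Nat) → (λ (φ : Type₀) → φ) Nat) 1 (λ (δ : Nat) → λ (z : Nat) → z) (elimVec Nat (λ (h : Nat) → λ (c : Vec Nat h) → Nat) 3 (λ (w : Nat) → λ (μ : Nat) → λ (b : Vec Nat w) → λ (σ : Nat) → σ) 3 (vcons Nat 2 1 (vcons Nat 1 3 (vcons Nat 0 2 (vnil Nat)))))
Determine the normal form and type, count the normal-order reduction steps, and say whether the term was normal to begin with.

normal form:
  1
type:
  Nat
reduction steps (normal order): 27
already normal: no
first contracted redex: a beta-redex


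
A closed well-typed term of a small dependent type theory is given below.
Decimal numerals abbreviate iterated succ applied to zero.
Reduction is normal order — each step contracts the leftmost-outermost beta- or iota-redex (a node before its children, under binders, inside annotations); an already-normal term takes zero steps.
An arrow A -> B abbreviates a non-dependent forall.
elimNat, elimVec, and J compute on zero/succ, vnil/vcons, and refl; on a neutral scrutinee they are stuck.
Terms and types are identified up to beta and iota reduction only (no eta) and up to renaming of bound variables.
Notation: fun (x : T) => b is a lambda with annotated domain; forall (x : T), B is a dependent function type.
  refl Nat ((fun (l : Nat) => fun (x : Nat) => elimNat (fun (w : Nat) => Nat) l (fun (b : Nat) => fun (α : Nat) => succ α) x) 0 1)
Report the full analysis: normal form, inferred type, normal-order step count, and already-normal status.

normal form:
  refl Nat 1
the term's type:
  Eq Nat 1 1
normal-order step count: 6
started in normal form: no
first contracted redex: a beta-redex


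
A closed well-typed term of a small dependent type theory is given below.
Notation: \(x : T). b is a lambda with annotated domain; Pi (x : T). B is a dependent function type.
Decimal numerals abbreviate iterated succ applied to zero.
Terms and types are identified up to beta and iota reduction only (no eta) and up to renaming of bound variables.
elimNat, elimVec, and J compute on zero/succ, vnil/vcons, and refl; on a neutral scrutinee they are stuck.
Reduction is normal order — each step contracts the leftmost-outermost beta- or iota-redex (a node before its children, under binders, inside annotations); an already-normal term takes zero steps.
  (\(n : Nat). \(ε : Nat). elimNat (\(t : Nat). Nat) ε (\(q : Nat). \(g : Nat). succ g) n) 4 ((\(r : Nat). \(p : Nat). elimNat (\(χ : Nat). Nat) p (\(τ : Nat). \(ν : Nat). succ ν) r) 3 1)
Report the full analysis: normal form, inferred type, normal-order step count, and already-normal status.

reduced normal form:
  8
inferred type:
  Nat
reduction steps (normal order): 27
already normal: no
first contracted redex: a beta-redex


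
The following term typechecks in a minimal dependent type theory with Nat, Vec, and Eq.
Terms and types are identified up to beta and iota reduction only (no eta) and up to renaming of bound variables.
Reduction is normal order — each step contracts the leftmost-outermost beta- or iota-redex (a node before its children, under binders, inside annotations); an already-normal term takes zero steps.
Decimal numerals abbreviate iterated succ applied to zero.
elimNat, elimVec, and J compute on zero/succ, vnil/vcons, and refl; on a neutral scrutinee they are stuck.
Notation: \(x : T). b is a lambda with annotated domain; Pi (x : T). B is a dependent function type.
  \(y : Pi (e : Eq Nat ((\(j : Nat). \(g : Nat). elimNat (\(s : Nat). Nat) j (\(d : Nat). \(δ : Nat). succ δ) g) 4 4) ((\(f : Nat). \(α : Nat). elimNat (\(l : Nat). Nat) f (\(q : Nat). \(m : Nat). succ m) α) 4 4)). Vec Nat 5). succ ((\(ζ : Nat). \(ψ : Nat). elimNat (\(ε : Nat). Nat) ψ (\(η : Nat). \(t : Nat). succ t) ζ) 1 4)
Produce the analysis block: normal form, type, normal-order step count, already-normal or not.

reduced normal form:
  \(y : Pi (e : Eq Nat 8 8). Vec Nat 5). 6
inferred type:
  Pi (y : Pi (e : Eq Nat 8 8). Vec Nat 5). Nat
reduction steps (normal order): 36
started in normal form: no
first redex: a beta-redex


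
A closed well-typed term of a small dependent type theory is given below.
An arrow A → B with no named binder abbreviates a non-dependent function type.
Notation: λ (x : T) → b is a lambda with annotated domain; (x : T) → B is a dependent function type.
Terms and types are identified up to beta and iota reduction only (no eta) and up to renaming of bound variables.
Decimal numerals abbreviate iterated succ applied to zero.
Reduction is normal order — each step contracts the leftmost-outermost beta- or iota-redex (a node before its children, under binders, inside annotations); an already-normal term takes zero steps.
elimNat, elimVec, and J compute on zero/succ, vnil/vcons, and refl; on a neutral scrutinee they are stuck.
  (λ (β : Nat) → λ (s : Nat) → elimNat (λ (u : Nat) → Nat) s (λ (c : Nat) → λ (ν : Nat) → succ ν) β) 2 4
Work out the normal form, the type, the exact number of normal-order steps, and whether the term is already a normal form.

reduced normal form:
  6
inferred type:
  Nat
normal-order step count: 9
term was already normal: no
first redex: a beta-redex


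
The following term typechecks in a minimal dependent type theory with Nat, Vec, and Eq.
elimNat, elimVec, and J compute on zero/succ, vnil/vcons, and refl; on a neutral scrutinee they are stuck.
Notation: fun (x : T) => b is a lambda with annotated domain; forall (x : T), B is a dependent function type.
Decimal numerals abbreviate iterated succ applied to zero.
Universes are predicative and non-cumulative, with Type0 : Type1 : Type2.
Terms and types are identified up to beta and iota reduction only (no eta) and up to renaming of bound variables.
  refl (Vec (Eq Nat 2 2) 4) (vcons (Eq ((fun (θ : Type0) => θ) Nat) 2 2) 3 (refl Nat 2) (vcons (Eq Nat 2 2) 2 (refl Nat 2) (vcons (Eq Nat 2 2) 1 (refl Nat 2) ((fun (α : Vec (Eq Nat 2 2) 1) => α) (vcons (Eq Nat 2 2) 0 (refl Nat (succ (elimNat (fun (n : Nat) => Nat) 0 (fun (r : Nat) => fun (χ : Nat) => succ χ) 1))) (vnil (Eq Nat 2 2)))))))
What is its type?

type:
  Eq (Vec (Eq Nat 2 2) 4) (vcons (Eq Nat 2 2) 3 (refl Nat 2) (vcons (Eq Nat 2 2) 2 (refl Nat 2) (vcons (Eq Nat 2 2) 1 (refl Nat 2) (vcons (Eq Nat 2 2) 0 (refl Nat 2) (vnil (Eq Nat 2 2)))))) (vcons (Eq Nat 2 2) 3 (refl Nat 2) (vcons (Eq Nat 2 2) 2 (refl Nat 2) (vcons (Eq Nat 2 2) 1 (refl Nat 2) (vcons (Eq Nat 2 2) 0 (refl Nat 2) (vnil (Eq Nat 2 2))))))
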